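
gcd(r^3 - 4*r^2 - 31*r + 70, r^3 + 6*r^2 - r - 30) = r^2 + 3*r - 10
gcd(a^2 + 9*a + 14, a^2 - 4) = a + 2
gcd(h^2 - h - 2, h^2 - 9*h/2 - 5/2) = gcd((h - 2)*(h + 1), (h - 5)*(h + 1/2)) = 1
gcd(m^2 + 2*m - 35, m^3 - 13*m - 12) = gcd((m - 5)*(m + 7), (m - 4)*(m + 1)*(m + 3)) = 1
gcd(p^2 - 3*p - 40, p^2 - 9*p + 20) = 1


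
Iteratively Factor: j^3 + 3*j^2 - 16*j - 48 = (j + 3)*(j^2 - 16) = (j + 3)*(j + 4)*(j - 4)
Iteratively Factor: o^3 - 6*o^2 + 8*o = (o)*(o^2 - 6*o + 8) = o*(o - 4)*(o - 2)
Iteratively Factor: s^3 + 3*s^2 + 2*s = (s)*(s^2 + 3*s + 2) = s*(s + 1)*(s + 2)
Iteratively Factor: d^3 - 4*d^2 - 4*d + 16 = (d + 2)*(d^2 - 6*d + 8) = (d - 2)*(d + 2)*(d - 4)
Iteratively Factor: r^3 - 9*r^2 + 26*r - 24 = (r - 4)*(r^2 - 5*r + 6) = (r - 4)*(r - 3)*(r - 2)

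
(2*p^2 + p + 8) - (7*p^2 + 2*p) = -5*p^2 - p + 8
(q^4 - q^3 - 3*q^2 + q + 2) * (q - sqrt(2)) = q^5 - sqrt(2)*q^4 - q^4 - 3*q^3 + sqrt(2)*q^3 + q^2 + 3*sqrt(2)*q^2 - sqrt(2)*q + 2*q - 2*sqrt(2)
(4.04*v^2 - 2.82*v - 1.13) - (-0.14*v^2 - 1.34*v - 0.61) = 4.18*v^2 - 1.48*v - 0.52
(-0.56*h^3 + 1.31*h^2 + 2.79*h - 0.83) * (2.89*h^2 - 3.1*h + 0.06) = -1.6184*h^5 + 5.5219*h^4 + 3.9685*h^3 - 10.9691*h^2 + 2.7404*h - 0.0498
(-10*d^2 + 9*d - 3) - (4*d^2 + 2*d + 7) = -14*d^2 + 7*d - 10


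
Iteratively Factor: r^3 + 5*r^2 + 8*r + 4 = (r + 2)*(r^2 + 3*r + 2) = (r + 2)^2*(r + 1)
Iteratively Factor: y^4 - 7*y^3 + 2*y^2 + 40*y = (y - 4)*(y^3 - 3*y^2 - 10*y) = (y - 5)*(y - 4)*(y^2 + 2*y) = (y - 5)*(y - 4)*(y + 2)*(y)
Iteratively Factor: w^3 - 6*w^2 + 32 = (w + 2)*(w^2 - 8*w + 16) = (w - 4)*(w + 2)*(w - 4)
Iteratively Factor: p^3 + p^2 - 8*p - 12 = (p - 3)*(p^2 + 4*p + 4) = (p - 3)*(p + 2)*(p + 2)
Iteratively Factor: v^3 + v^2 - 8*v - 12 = (v - 3)*(v^2 + 4*v + 4) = (v - 3)*(v + 2)*(v + 2)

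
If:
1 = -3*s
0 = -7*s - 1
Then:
No Solution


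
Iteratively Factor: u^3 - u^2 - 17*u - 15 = (u + 1)*(u^2 - 2*u - 15) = (u - 5)*(u + 1)*(u + 3)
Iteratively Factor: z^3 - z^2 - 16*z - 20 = (z + 2)*(z^2 - 3*z - 10) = (z - 5)*(z + 2)*(z + 2)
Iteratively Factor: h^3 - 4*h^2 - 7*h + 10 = (h - 1)*(h^2 - 3*h - 10) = (h - 1)*(h + 2)*(h - 5)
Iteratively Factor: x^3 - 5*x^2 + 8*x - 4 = (x - 2)*(x^2 - 3*x + 2) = (x - 2)^2*(x - 1)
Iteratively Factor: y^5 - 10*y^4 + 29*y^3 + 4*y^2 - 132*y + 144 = (y - 3)*(y^4 - 7*y^3 + 8*y^2 + 28*y - 48) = (y - 4)*(y - 3)*(y^3 - 3*y^2 - 4*y + 12) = (y - 4)*(y - 3)*(y - 2)*(y^2 - y - 6) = (y - 4)*(y - 3)*(y - 2)*(y + 2)*(y - 3)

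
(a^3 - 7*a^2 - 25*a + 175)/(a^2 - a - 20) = (a^2 - 2*a - 35)/(a + 4)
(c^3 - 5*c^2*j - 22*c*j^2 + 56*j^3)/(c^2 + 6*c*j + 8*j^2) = (c^2 - 9*c*j + 14*j^2)/(c + 2*j)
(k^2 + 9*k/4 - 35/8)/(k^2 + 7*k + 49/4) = (4*k - 5)/(2*(2*k + 7))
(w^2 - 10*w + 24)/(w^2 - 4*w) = (w - 6)/w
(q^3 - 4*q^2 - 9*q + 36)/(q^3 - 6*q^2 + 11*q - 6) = (q^2 - q - 12)/(q^2 - 3*q + 2)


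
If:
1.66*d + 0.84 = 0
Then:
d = -0.51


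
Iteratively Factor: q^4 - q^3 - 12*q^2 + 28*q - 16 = (q - 2)*(q^3 + q^2 - 10*q + 8) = (q - 2)^2*(q^2 + 3*q - 4) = (q - 2)^2*(q + 4)*(q - 1)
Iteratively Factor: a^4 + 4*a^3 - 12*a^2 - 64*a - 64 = (a + 4)*(a^3 - 12*a - 16) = (a + 2)*(a + 4)*(a^2 - 2*a - 8) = (a + 2)^2*(a + 4)*(a - 4)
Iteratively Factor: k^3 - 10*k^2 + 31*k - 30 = (k - 3)*(k^2 - 7*k + 10) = (k - 3)*(k - 2)*(k - 5)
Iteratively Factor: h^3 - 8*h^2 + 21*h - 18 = (h - 3)*(h^2 - 5*h + 6) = (h - 3)*(h - 2)*(h - 3)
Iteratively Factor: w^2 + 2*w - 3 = (w + 3)*(w - 1)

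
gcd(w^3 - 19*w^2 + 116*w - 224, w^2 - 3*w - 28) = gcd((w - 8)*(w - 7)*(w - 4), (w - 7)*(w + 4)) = w - 7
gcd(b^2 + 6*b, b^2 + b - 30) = b + 6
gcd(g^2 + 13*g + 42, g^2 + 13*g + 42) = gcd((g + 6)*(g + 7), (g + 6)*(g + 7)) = g^2 + 13*g + 42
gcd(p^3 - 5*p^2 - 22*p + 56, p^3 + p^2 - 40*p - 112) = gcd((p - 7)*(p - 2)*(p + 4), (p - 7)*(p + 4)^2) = p^2 - 3*p - 28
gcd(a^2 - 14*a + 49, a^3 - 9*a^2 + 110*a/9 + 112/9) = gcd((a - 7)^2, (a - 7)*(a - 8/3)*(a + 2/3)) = a - 7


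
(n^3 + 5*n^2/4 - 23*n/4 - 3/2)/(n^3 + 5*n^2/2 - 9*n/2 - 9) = (4*n + 1)/(2*(2*n + 3))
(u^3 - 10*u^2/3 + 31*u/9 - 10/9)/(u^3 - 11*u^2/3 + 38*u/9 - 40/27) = 3*(u - 1)/(3*u - 4)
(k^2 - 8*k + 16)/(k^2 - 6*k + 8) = (k - 4)/(k - 2)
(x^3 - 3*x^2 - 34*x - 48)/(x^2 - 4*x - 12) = (x^2 - 5*x - 24)/(x - 6)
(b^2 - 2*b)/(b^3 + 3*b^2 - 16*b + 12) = b/(b^2 + 5*b - 6)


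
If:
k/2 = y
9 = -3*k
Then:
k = -3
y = -3/2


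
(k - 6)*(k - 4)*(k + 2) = k^3 - 8*k^2 + 4*k + 48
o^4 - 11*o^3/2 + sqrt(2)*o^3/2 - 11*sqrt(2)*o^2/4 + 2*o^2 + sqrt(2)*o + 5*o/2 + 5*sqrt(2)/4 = (o - 5)*(o - 1)*(o + 1/2)*(o + sqrt(2)/2)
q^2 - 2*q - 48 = (q - 8)*(q + 6)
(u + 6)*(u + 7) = u^2 + 13*u + 42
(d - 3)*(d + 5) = d^2 + 2*d - 15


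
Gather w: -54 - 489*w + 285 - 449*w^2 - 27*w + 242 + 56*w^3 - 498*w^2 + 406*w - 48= 56*w^3 - 947*w^2 - 110*w + 425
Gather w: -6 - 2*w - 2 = -2*w - 8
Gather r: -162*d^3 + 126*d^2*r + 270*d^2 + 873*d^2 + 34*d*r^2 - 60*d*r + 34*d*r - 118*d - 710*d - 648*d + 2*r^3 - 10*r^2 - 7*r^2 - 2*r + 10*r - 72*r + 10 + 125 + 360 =-162*d^3 + 1143*d^2 - 1476*d + 2*r^3 + r^2*(34*d - 17) + r*(126*d^2 - 26*d - 64) + 495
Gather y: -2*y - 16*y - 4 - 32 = -18*y - 36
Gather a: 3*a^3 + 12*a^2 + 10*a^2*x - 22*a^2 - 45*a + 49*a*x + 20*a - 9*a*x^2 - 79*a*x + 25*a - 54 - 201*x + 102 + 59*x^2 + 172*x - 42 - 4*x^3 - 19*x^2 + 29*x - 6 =3*a^3 + a^2*(10*x - 10) + a*(-9*x^2 - 30*x) - 4*x^3 + 40*x^2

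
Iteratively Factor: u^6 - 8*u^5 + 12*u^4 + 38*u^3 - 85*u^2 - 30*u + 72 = (u - 4)*(u^5 - 4*u^4 - 4*u^3 + 22*u^2 + 3*u - 18) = (u - 4)*(u - 1)*(u^4 - 3*u^3 - 7*u^2 + 15*u + 18) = (u - 4)*(u - 3)*(u - 1)*(u^3 - 7*u - 6) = (u - 4)*(u - 3)*(u - 1)*(u + 1)*(u^2 - u - 6) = (u - 4)*(u - 3)*(u - 1)*(u + 1)*(u + 2)*(u - 3)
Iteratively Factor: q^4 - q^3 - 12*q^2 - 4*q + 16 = (q + 2)*(q^3 - 3*q^2 - 6*q + 8) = (q - 4)*(q + 2)*(q^2 + q - 2) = (q - 4)*(q + 2)^2*(q - 1)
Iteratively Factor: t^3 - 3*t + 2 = (t - 1)*(t^2 + t - 2) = (t - 1)*(t + 2)*(t - 1)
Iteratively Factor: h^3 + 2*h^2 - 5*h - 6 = (h + 1)*(h^2 + h - 6) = (h + 1)*(h + 3)*(h - 2)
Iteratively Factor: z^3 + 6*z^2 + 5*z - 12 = (z - 1)*(z^2 + 7*z + 12) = (z - 1)*(z + 3)*(z + 4)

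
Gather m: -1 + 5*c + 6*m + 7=5*c + 6*m + 6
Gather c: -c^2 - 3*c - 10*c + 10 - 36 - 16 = -c^2 - 13*c - 42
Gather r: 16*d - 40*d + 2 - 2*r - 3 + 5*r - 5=-24*d + 3*r - 6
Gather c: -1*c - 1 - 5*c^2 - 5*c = -5*c^2 - 6*c - 1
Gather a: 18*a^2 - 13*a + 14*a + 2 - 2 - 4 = 18*a^2 + a - 4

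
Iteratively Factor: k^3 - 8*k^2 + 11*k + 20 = (k - 4)*(k^2 - 4*k - 5) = (k - 5)*(k - 4)*(k + 1)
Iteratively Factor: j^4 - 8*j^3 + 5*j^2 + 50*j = (j)*(j^3 - 8*j^2 + 5*j + 50) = j*(j - 5)*(j^2 - 3*j - 10) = j*(j - 5)*(j + 2)*(j - 5)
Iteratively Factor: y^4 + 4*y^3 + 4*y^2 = (y + 2)*(y^3 + 2*y^2) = y*(y + 2)*(y^2 + 2*y) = y*(y + 2)^2*(y)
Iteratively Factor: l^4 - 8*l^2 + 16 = (l + 2)*(l^3 - 2*l^2 - 4*l + 8) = (l - 2)*(l + 2)*(l^2 - 4) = (l - 2)^2*(l + 2)*(l + 2)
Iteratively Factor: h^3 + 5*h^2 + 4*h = (h)*(h^2 + 5*h + 4) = h*(h + 1)*(h + 4)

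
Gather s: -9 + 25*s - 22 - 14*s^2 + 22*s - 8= -14*s^2 + 47*s - 39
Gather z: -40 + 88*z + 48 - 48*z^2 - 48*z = -48*z^2 + 40*z + 8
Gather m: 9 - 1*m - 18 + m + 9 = 0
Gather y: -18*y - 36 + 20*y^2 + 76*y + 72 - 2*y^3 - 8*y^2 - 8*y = -2*y^3 + 12*y^2 + 50*y + 36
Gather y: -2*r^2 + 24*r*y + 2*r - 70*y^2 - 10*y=-2*r^2 + 2*r - 70*y^2 + y*(24*r - 10)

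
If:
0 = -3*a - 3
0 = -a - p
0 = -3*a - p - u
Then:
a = -1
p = 1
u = 2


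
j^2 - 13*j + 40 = (j - 8)*(j - 5)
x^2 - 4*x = x*(x - 4)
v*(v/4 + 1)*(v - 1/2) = v^3/4 + 7*v^2/8 - v/2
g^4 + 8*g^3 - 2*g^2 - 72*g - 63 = (g - 3)*(g + 1)*(g + 3)*(g + 7)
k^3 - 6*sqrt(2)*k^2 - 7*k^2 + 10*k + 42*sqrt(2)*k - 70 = (k - 7)*(k - 5*sqrt(2))*(k - sqrt(2))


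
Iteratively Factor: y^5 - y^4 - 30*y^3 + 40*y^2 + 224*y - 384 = (y - 3)*(y^4 + 2*y^3 - 24*y^2 - 32*y + 128) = (y - 3)*(y - 2)*(y^3 + 4*y^2 - 16*y - 64) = (y - 4)*(y - 3)*(y - 2)*(y^2 + 8*y + 16) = (y - 4)*(y - 3)*(y - 2)*(y + 4)*(y + 4)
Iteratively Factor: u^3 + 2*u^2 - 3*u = (u - 1)*(u^2 + 3*u) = u*(u - 1)*(u + 3)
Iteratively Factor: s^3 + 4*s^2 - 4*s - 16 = (s - 2)*(s^2 + 6*s + 8) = (s - 2)*(s + 4)*(s + 2)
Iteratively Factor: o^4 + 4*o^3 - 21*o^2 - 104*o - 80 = (o + 4)*(o^3 - 21*o - 20) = (o + 1)*(o + 4)*(o^2 - o - 20) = (o + 1)*(o + 4)^2*(o - 5)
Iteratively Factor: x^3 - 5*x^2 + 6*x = (x)*(x^2 - 5*x + 6) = x*(x - 2)*(x - 3)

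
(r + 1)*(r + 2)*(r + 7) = r^3 + 10*r^2 + 23*r + 14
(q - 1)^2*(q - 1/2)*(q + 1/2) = q^4 - 2*q^3 + 3*q^2/4 + q/2 - 1/4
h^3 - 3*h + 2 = (h - 1)^2*(h + 2)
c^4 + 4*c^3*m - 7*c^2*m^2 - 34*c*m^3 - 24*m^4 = (c - 3*m)*(c + m)*(c + 2*m)*(c + 4*m)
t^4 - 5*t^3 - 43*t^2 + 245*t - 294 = (t - 7)*(t - 3)*(t - 2)*(t + 7)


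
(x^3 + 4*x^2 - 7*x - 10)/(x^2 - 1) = (x^2 + 3*x - 10)/(x - 1)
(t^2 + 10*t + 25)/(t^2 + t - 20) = (t + 5)/(t - 4)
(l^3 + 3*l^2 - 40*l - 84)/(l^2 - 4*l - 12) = l + 7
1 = 1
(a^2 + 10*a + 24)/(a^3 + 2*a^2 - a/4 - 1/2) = 4*(a^2 + 10*a + 24)/(4*a^3 + 8*a^2 - a - 2)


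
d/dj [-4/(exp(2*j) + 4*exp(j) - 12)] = 8*(exp(j) + 2)*exp(j)/(exp(2*j) + 4*exp(j) - 12)^2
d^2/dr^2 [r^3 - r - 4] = 6*r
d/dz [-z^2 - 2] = -2*z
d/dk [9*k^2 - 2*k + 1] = 18*k - 2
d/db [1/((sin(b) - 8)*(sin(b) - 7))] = (15 - 2*sin(b))*cos(b)/((sin(b) - 8)^2*(sin(b) - 7)^2)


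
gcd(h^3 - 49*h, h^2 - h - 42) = h - 7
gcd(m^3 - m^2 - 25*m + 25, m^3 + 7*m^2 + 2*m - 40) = m + 5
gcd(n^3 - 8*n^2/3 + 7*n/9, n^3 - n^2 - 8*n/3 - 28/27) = n - 7/3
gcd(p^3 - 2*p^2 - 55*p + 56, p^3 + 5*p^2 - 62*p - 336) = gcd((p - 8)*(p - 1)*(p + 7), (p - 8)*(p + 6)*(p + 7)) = p^2 - p - 56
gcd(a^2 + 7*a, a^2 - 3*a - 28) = 1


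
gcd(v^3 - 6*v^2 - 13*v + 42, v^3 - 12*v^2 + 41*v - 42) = v^2 - 9*v + 14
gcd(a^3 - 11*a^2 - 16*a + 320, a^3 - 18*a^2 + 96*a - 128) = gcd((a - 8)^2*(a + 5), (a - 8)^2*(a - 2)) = a^2 - 16*a + 64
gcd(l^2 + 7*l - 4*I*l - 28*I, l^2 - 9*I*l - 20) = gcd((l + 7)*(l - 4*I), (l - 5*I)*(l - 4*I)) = l - 4*I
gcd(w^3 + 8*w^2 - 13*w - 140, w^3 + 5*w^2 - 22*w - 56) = w^2 + 3*w - 28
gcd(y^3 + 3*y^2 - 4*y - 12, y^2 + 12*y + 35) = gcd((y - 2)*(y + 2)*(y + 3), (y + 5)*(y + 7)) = 1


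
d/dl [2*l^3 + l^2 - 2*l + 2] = 6*l^2 + 2*l - 2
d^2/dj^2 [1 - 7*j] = 0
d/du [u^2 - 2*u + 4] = 2*u - 2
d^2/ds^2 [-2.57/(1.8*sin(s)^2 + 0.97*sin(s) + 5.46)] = (33.3072*sin(s)^4 + 13.46166*sin(s)^3 - 148.574527*sin(s)^2 - 40.534554*sin(s) + 45.679694)/(1.8*sin(s)^2 + 0.97*sin(s) + 5.46)^3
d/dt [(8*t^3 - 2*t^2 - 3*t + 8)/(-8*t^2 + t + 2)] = 2*(-32*t^4 + 8*t^3 + 11*t^2 + 60*t - 7)/(64*t^4 - 16*t^3 - 31*t^2 + 4*t + 4)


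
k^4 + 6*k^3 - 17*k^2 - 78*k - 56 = (k - 4)*(k + 1)*(k + 2)*(k + 7)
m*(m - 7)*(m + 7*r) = m^3 + 7*m^2*r - 7*m^2 - 49*m*r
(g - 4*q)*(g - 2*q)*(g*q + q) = g^3*q - 6*g^2*q^2 + g^2*q + 8*g*q^3 - 6*g*q^2 + 8*q^3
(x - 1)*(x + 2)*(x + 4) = x^3 + 5*x^2 + 2*x - 8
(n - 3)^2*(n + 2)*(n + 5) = n^4 + n^3 - 23*n^2 + 3*n + 90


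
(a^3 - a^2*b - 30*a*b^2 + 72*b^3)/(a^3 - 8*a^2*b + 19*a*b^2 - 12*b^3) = (a + 6*b)/(a - b)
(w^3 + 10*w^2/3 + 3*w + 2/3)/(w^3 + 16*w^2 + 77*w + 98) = (3*w^2 + 4*w + 1)/(3*(w^2 + 14*w + 49))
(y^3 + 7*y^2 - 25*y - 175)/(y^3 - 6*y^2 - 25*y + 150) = (y + 7)/(y - 6)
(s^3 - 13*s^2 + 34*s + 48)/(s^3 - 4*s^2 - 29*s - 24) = (s - 6)/(s + 3)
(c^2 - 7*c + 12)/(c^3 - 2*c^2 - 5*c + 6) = (c - 4)/(c^2 + c - 2)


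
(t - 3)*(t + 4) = t^2 + t - 12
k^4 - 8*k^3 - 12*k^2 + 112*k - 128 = (k - 8)*(k - 2)^2*(k + 4)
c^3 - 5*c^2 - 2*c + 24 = (c - 4)*(c - 3)*(c + 2)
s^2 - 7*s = s*(s - 7)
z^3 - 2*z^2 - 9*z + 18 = (z - 3)*(z - 2)*(z + 3)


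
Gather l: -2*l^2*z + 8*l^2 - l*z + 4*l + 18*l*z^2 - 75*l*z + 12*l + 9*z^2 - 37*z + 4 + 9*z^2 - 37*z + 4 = l^2*(8 - 2*z) + l*(18*z^2 - 76*z + 16) + 18*z^2 - 74*z + 8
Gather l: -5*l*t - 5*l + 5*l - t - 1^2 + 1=-5*l*t - t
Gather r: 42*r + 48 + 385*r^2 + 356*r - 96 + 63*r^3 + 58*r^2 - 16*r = 63*r^3 + 443*r^2 + 382*r - 48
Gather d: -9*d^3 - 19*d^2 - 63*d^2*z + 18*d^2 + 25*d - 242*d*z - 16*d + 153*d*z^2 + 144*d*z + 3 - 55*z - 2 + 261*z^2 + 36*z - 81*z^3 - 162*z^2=-9*d^3 + d^2*(-63*z - 1) + d*(153*z^2 - 98*z + 9) - 81*z^3 + 99*z^2 - 19*z + 1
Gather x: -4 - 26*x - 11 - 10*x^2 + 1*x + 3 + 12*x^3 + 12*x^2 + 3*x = 12*x^3 + 2*x^2 - 22*x - 12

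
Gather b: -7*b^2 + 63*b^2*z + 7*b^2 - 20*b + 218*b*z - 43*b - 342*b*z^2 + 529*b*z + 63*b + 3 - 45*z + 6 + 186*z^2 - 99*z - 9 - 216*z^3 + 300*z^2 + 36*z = 63*b^2*z + b*(-342*z^2 + 747*z) - 216*z^3 + 486*z^2 - 108*z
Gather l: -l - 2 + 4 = 2 - l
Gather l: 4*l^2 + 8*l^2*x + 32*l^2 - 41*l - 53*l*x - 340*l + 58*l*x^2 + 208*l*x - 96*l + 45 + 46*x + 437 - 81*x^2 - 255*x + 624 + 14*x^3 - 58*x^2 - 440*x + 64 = l^2*(8*x + 36) + l*(58*x^2 + 155*x - 477) + 14*x^3 - 139*x^2 - 649*x + 1170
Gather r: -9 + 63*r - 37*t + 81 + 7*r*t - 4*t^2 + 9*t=r*(7*t + 63) - 4*t^2 - 28*t + 72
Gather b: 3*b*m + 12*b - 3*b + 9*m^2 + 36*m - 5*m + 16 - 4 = b*(3*m + 9) + 9*m^2 + 31*m + 12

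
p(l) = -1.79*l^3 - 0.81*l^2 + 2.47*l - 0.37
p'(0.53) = 0.10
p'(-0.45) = 2.11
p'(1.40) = -10.32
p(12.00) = -3180.49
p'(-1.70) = -10.30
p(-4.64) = 149.55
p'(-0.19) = 2.58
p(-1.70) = 1.88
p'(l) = -5.37*l^2 - 1.62*l + 2.47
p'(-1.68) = -9.96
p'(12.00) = -790.25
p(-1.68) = 1.68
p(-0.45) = -1.48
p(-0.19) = -0.86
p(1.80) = -8.99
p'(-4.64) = -105.63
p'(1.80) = -17.84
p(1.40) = -3.41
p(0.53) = 0.45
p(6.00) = -401.35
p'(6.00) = -200.57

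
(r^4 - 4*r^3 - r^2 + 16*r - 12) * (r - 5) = r^5 - 9*r^4 + 19*r^3 + 21*r^2 - 92*r + 60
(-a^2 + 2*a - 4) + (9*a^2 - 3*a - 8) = 8*a^2 - a - 12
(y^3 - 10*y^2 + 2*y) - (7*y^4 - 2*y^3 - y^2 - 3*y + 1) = -7*y^4 + 3*y^3 - 9*y^2 + 5*y - 1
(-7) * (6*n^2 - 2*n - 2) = -42*n^2 + 14*n + 14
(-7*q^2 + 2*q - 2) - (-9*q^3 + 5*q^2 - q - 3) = 9*q^3 - 12*q^2 + 3*q + 1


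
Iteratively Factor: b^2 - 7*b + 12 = (b - 3)*(b - 4)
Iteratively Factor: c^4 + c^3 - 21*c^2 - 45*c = (c - 5)*(c^3 + 6*c^2 + 9*c) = (c - 5)*(c + 3)*(c^2 + 3*c) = (c - 5)*(c + 3)^2*(c)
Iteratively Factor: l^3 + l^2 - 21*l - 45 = (l + 3)*(l^2 - 2*l - 15) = (l - 5)*(l + 3)*(l + 3)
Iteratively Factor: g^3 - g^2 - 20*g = (g)*(g^2 - g - 20) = g*(g - 5)*(g + 4)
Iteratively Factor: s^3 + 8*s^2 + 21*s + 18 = (s + 3)*(s^2 + 5*s + 6) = (s + 3)^2*(s + 2)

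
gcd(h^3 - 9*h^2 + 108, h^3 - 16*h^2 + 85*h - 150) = h - 6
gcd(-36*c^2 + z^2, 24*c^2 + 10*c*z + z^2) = 6*c + z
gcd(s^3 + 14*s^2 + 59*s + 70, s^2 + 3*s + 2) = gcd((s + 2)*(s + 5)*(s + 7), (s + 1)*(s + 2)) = s + 2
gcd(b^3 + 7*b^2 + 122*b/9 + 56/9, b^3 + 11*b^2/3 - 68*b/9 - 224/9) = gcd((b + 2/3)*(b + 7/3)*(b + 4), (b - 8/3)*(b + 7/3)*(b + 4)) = b^2 + 19*b/3 + 28/3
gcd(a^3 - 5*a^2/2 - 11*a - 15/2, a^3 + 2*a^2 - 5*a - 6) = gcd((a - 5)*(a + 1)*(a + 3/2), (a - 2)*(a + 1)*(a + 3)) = a + 1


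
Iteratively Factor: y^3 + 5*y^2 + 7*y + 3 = (y + 3)*(y^2 + 2*y + 1) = (y + 1)*(y + 3)*(y + 1)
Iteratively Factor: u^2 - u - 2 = (u - 2)*(u + 1)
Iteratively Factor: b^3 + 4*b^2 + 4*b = (b)*(b^2 + 4*b + 4) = b*(b + 2)*(b + 2)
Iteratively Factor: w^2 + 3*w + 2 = (w + 1)*(w + 2)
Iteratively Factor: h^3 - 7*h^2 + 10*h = (h - 2)*(h^2 - 5*h) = h*(h - 2)*(h - 5)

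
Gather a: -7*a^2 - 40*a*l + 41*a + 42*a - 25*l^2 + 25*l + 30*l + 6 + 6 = -7*a^2 + a*(83 - 40*l) - 25*l^2 + 55*l + 12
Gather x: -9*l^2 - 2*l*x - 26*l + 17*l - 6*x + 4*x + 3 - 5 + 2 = -9*l^2 - 9*l + x*(-2*l - 2)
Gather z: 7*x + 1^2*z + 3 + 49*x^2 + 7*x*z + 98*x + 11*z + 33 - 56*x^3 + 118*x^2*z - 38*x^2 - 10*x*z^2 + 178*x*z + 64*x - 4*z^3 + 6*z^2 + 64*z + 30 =-56*x^3 + 11*x^2 + 169*x - 4*z^3 + z^2*(6 - 10*x) + z*(118*x^2 + 185*x + 76) + 66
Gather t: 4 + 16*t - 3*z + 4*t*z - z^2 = t*(4*z + 16) - z^2 - 3*z + 4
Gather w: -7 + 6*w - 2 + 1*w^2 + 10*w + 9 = w^2 + 16*w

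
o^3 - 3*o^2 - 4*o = o*(o - 4)*(o + 1)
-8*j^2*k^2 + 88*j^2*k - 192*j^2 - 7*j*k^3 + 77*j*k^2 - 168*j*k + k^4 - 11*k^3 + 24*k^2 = (-8*j + k)*(j + k)*(k - 8)*(k - 3)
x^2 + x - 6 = (x - 2)*(x + 3)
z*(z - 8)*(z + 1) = z^3 - 7*z^2 - 8*z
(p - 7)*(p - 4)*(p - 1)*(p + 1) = p^4 - 11*p^3 + 27*p^2 + 11*p - 28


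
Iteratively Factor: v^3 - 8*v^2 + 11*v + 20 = (v - 5)*(v^2 - 3*v - 4) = (v - 5)*(v - 4)*(v + 1)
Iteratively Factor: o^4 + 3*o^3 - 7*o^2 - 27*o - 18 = (o - 3)*(o^3 + 6*o^2 + 11*o + 6) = (o - 3)*(o + 2)*(o^2 + 4*o + 3) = (o - 3)*(o + 1)*(o + 2)*(o + 3)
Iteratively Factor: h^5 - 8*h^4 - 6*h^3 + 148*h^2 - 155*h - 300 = (h - 5)*(h^4 - 3*h^3 - 21*h^2 + 43*h + 60) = (h - 5)*(h + 1)*(h^3 - 4*h^2 - 17*h + 60) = (h - 5)^2*(h + 1)*(h^2 + h - 12) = (h - 5)^2*(h + 1)*(h + 4)*(h - 3)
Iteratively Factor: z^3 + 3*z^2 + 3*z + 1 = (z + 1)*(z^2 + 2*z + 1) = (z + 1)^2*(z + 1)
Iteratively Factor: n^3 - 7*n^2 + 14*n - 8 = (n - 4)*(n^2 - 3*n + 2) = (n - 4)*(n - 1)*(n - 2)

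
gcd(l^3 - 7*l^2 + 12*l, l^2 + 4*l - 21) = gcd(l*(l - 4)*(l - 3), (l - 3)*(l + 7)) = l - 3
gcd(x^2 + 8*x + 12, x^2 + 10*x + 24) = x + 6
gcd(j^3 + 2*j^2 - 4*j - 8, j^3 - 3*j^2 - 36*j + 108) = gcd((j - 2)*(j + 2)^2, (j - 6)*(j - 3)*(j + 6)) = 1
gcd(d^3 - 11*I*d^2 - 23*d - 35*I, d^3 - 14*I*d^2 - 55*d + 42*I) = d - 7*I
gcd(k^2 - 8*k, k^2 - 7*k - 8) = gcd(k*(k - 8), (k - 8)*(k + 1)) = k - 8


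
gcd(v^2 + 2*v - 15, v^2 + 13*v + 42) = 1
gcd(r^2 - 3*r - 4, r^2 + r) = r + 1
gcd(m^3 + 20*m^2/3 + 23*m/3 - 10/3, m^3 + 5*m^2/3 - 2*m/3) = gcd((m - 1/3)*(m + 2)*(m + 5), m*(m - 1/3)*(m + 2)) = m^2 + 5*m/3 - 2/3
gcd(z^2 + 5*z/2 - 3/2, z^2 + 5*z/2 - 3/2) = z^2 + 5*z/2 - 3/2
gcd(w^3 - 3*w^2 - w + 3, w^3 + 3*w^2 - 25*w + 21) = w^2 - 4*w + 3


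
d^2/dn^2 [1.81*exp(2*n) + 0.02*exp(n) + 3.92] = (7.24*exp(n) + 0.02)*exp(n)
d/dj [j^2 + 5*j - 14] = 2*j + 5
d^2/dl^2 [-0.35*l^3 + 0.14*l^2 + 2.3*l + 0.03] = 0.28 - 2.1*l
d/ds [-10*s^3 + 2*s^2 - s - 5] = -30*s^2 + 4*s - 1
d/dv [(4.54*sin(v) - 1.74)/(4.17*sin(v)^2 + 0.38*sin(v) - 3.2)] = (-18.9318*sin(v)^2 + 14.5116*sin(v) - 13.8668)*cos(v)/(17.3889*sin(v)^4 + 3.1692*sin(v)^3 - 26.5436*sin(v)^2 - 2.432*sin(v) + 10.24)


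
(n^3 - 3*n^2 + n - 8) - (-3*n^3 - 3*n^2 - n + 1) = 4*n^3 + 2*n - 9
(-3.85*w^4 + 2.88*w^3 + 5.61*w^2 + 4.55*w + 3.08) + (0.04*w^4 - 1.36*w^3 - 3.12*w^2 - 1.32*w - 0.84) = -3.81*w^4 + 1.52*w^3 + 2.49*w^2 + 3.23*w + 2.24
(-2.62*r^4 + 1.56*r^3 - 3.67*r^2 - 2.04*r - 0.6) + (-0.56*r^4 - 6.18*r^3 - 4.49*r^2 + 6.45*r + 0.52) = -3.18*r^4 - 4.62*r^3 - 8.16*r^2 + 4.41*r - 0.08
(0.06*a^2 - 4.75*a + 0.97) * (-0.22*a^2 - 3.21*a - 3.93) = -0.0132*a^4 + 0.8524*a^3 + 14.7983*a^2 + 15.5538*a - 3.8121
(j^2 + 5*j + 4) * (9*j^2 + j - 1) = 9*j^4 + 46*j^3 + 40*j^2 - j - 4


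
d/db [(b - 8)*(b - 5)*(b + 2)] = 3*b^2 - 22*b + 14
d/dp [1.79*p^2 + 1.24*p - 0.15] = 3.58*p + 1.24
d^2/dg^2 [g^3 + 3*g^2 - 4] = 6*g + 6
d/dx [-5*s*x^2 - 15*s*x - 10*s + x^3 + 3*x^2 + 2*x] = -10*s*x - 15*s + 3*x^2 + 6*x + 2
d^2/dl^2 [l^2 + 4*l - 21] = 2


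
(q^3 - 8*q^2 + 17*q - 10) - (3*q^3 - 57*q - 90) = -2*q^3 - 8*q^2 + 74*q + 80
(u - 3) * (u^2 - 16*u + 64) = u^3 - 19*u^2 + 112*u - 192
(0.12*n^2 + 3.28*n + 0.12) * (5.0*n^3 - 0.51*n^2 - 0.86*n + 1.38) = 0.6*n^5 + 16.3388*n^4 - 1.176*n^3 - 2.7164*n^2 + 4.4232*n + 0.1656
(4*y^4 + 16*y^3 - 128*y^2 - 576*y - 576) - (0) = 4*y^4 + 16*y^3 - 128*y^2 - 576*y - 576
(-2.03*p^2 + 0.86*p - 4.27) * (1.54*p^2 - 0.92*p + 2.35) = -3.1262*p^4 + 3.192*p^3 - 12.1375*p^2 + 5.9494*p - 10.0345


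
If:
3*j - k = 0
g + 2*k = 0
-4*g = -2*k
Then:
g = 0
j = 0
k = 0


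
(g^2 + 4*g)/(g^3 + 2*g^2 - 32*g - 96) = g/(g^2 - 2*g - 24)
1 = 1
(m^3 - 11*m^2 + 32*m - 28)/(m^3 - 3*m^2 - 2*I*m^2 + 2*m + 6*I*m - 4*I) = (m^2 - 9*m + 14)/(m^2 - m*(1 + 2*I) + 2*I)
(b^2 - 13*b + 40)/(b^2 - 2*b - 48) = (b - 5)/(b + 6)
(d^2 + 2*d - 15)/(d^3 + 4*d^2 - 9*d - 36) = (d + 5)/(d^2 + 7*d + 12)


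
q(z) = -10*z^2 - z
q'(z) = -20*z - 1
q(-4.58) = -205.18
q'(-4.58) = 90.60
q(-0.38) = -1.06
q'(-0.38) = 6.60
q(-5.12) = -257.02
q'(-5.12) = 101.40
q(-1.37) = -17.40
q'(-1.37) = 26.40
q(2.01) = -42.41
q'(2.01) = -41.20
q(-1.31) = -15.85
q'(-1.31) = 25.20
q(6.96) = -491.38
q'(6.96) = -140.20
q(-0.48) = -1.82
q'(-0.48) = 8.60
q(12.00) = -1452.00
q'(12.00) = -241.00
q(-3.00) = -87.00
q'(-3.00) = 59.00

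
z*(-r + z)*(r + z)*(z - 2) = -r^2*z^2 + 2*r^2*z + z^4 - 2*z^3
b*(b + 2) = b^2 + 2*b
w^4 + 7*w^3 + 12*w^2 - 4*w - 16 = (w - 1)*(w + 2)^2*(w + 4)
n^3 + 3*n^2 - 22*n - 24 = (n - 4)*(n + 1)*(n + 6)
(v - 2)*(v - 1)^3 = v^4 - 5*v^3 + 9*v^2 - 7*v + 2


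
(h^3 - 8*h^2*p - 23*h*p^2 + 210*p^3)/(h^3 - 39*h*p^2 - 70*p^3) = (h - 6*p)/(h + 2*p)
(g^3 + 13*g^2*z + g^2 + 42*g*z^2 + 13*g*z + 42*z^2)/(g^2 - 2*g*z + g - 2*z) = (-g^2 - 13*g*z - 42*z^2)/(-g + 2*z)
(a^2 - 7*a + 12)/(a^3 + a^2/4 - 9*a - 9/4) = 4*(a - 4)/(4*a^2 + 13*a + 3)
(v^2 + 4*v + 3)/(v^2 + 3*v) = (v + 1)/v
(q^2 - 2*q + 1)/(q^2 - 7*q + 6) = (q - 1)/(q - 6)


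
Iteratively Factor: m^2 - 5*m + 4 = (m - 4)*(m - 1)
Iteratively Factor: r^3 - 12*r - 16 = (r + 2)*(r^2 - 2*r - 8) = (r + 2)^2*(r - 4)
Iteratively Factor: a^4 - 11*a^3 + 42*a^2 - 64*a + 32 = (a - 1)*(a^3 - 10*a^2 + 32*a - 32) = (a - 2)*(a - 1)*(a^2 - 8*a + 16) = (a - 4)*(a - 2)*(a - 1)*(a - 4)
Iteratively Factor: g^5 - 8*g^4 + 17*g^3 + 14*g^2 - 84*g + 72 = (g - 2)*(g^4 - 6*g^3 + 5*g^2 + 24*g - 36) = (g - 3)*(g - 2)*(g^3 - 3*g^2 - 4*g + 12) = (g - 3)*(g - 2)^2*(g^2 - g - 6) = (g - 3)^2*(g - 2)^2*(g + 2)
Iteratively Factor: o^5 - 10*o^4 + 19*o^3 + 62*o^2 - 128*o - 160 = (o - 5)*(o^4 - 5*o^3 - 6*o^2 + 32*o + 32) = (o - 5)*(o + 1)*(o^3 - 6*o^2 + 32) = (o - 5)*(o - 4)*(o + 1)*(o^2 - 2*o - 8) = (o - 5)*(o - 4)^2*(o + 1)*(o + 2)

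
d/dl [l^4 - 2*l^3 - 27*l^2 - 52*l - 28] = 4*l^3 - 6*l^2 - 54*l - 52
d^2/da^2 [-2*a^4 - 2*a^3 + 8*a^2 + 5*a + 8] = -24*a^2 - 12*a + 16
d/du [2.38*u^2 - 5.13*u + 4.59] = 4.76*u - 5.13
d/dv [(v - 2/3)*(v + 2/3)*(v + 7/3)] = 3*v^2 + 14*v/3 - 4/9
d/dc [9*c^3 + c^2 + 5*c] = 27*c^2 + 2*c + 5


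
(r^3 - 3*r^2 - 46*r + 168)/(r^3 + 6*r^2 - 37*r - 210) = (r - 4)/(r + 5)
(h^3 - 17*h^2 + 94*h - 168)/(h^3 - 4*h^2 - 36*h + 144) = (h - 7)/(h + 6)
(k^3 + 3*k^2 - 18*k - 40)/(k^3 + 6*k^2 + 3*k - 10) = (k - 4)/(k - 1)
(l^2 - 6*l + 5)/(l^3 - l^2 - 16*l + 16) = (l - 5)/(l^2 - 16)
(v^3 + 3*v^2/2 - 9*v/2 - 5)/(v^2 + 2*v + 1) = (v^2 + v/2 - 5)/(v + 1)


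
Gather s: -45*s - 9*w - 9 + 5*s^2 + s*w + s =5*s^2 + s*(w - 44) - 9*w - 9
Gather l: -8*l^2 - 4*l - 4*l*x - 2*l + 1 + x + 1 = -8*l^2 + l*(-4*x - 6) + x + 2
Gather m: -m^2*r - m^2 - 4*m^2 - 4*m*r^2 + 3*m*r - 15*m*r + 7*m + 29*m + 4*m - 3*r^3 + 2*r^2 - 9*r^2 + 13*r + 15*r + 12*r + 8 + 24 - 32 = m^2*(-r - 5) + m*(-4*r^2 - 12*r + 40) - 3*r^3 - 7*r^2 + 40*r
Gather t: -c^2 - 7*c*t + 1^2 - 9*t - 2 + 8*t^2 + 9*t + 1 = -c^2 - 7*c*t + 8*t^2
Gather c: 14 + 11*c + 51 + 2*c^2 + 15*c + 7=2*c^2 + 26*c + 72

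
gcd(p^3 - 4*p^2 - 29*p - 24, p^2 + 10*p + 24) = 1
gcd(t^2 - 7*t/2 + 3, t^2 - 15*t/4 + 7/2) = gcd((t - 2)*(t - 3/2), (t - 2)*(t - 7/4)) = t - 2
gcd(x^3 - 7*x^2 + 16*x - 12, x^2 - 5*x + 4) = 1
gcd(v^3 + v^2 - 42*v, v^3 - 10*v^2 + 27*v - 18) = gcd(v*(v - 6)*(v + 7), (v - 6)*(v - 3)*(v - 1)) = v - 6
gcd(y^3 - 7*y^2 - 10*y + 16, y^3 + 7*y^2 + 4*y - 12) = y^2 + y - 2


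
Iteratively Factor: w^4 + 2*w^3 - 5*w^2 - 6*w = (w - 2)*(w^3 + 4*w^2 + 3*w) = w*(w - 2)*(w^2 + 4*w + 3) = w*(w - 2)*(w + 1)*(w + 3)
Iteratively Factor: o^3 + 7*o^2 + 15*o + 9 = (o + 3)*(o^2 + 4*o + 3) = (o + 1)*(o + 3)*(o + 3)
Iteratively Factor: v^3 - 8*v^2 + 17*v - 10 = (v - 1)*(v^2 - 7*v + 10) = (v - 5)*(v - 1)*(v - 2)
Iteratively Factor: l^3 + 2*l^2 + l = (l + 1)*(l^2 + l) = l*(l + 1)*(l + 1)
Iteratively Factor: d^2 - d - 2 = (d - 2)*(d + 1)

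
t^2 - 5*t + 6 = (t - 3)*(t - 2)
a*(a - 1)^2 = a^3 - 2*a^2 + a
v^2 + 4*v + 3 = (v + 1)*(v + 3)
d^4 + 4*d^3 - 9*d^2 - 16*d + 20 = (d - 2)*(d - 1)*(d + 2)*(d + 5)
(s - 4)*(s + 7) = s^2 + 3*s - 28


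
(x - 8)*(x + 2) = x^2 - 6*x - 16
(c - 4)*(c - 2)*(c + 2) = c^3 - 4*c^2 - 4*c + 16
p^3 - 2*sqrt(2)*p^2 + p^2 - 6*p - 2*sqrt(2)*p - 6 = (p + 1)*(p - 3*sqrt(2))*(p + sqrt(2))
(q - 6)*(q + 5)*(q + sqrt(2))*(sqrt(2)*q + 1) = sqrt(2)*q^4 - sqrt(2)*q^3 + 3*q^3 - 29*sqrt(2)*q^2 - 3*q^2 - 90*q - sqrt(2)*q - 30*sqrt(2)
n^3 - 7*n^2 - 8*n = n*(n - 8)*(n + 1)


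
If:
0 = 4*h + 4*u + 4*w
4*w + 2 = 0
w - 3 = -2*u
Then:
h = -5/4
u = 7/4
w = -1/2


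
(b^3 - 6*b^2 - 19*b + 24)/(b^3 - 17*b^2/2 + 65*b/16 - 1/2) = 16*(b^2 + 2*b - 3)/(16*b^2 - 8*b + 1)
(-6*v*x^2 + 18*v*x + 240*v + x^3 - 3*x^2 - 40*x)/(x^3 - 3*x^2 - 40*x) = (-6*v + x)/x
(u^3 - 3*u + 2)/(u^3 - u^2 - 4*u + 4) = (u - 1)/(u - 2)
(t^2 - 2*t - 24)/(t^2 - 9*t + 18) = (t + 4)/(t - 3)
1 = 1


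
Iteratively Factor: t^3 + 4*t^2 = (t)*(t^2 + 4*t) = t^2*(t + 4)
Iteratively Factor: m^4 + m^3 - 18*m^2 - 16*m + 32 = (m - 4)*(m^3 + 5*m^2 + 2*m - 8) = (m - 4)*(m + 4)*(m^2 + m - 2) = (m - 4)*(m + 2)*(m + 4)*(m - 1)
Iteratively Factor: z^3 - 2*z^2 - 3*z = (z - 3)*(z^2 + z) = z*(z - 3)*(z + 1)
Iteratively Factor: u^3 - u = (u)*(u^2 - 1) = u*(u + 1)*(u - 1)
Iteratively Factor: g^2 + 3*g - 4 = (g - 1)*(g + 4)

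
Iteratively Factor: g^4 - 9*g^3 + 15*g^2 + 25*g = (g)*(g^3 - 9*g^2 + 15*g + 25) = g*(g - 5)*(g^2 - 4*g - 5) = g*(g - 5)*(g + 1)*(g - 5)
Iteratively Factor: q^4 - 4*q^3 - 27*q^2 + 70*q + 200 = (q - 5)*(q^3 + q^2 - 22*q - 40) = (q - 5)*(q + 2)*(q^2 - q - 20) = (q - 5)*(q + 2)*(q + 4)*(q - 5)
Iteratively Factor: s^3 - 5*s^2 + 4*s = (s - 4)*(s^2 - s) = s*(s - 4)*(s - 1)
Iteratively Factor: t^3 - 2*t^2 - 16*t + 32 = (t - 4)*(t^2 + 2*t - 8) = (t - 4)*(t + 4)*(t - 2)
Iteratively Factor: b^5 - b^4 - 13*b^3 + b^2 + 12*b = (b - 1)*(b^4 - 13*b^2 - 12*b) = (b - 1)*(b + 3)*(b^3 - 3*b^2 - 4*b) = (b - 4)*(b - 1)*(b + 3)*(b^2 + b) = b*(b - 4)*(b - 1)*(b + 3)*(b + 1)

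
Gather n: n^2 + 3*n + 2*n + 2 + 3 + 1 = n^2 + 5*n + 6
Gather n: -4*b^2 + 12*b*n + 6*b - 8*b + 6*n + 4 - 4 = -4*b^2 - 2*b + n*(12*b + 6)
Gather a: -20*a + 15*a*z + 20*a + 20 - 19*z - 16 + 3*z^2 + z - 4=15*a*z + 3*z^2 - 18*z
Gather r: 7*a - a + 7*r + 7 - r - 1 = 6*a + 6*r + 6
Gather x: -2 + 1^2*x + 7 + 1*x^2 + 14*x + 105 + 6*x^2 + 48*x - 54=7*x^2 + 63*x + 56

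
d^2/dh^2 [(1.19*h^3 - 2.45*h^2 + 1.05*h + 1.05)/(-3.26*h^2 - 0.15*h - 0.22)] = (1.4210854715202e-14*h^5 - 2.8421709430404e-14*h^4 - 23.060674*h^3 - 77.73234*h^2 + 1.092084*h + 1.76533)/(34.645976*h^6 + 4.78242*h^5 + 7.234266*h^4 + 0.648855*h^3 + 0.488202*h^2 + 0.02178*h + 0.010648)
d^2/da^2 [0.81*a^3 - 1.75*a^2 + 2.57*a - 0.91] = 4.86*a - 3.5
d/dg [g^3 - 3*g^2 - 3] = 3*g*(g - 2)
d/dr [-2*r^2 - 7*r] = -4*r - 7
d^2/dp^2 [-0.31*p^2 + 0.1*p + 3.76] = -0.620000000000000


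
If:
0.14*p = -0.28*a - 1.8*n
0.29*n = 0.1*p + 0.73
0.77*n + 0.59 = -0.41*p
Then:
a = -6.01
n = 1.23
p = -3.74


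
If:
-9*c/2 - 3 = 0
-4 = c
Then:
No Solution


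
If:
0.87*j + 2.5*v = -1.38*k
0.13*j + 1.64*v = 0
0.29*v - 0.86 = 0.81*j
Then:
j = -1.03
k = 0.50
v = 0.08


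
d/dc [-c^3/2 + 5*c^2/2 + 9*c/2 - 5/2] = -3*c^2/2 + 5*c + 9/2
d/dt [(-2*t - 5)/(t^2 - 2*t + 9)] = 2*(t^2 + 5*t - 14)/(t^4 - 4*t^3 + 22*t^2 - 36*t + 81)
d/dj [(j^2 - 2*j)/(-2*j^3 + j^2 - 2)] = 2*(j^2*(j - 2)*(3*j - 1) + (1 - j)*(2*j^3 - j^2 + 2))/(2*j^3 - j^2 + 2)^2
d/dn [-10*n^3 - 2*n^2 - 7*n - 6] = -30*n^2 - 4*n - 7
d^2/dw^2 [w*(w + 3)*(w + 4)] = 6*w + 14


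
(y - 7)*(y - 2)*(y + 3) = y^3 - 6*y^2 - 13*y + 42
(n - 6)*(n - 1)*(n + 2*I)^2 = n^4 - 7*n^3 + 4*I*n^3 + 2*n^2 - 28*I*n^2 + 28*n + 24*I*n - 24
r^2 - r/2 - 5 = (r - 5/2)*(r + 2)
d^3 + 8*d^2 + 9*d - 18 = (d - 1)*(d + 3)*(d + 6)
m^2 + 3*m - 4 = (m - 1)*(m + 4)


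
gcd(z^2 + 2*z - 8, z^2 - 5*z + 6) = z - 2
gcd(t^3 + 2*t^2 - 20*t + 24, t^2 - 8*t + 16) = 1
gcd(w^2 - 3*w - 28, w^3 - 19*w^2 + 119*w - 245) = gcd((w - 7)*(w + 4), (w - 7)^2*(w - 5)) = w - 7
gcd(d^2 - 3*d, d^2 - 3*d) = d^2 - 3*d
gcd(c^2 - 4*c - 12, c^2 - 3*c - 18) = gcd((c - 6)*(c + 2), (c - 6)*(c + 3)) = c - 6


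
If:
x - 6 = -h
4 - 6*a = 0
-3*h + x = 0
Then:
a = 2/3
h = 3/2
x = 9/2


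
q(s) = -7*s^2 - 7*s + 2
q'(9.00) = -133.00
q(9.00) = -628.00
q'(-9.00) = 119.00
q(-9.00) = -502.00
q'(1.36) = -26.04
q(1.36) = -20.47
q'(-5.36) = 68.04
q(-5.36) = -161.59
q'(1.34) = -25.76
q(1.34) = -19.95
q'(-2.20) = 23.80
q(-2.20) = -16.48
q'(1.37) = -26.18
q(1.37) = -20.73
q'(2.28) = -38.92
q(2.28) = -50.35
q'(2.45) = -41.30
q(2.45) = -57.17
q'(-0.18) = -4.48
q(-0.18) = 3.03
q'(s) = -14*s - 7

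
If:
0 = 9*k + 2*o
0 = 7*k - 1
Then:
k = 1/7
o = -9/14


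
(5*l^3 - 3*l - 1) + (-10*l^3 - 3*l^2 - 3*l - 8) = -5*l^3 - 3*l^2 - 6*l - 9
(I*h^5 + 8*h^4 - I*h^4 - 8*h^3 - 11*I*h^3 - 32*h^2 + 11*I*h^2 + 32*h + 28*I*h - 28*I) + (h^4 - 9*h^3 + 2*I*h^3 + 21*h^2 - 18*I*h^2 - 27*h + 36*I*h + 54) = I*h^5 + 9*h^4 - I*h^4 - 17*h^3 - 9*I*h^3 - 11*h^2 - 7*I*h^2 + 5*h + 64*I*h + 54 - 28*I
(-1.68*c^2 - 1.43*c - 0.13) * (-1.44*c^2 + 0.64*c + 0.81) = 2.4192*c^4 + 0.984*c^3 - 2.0888*c^2 - 1.2415*c - 0.1053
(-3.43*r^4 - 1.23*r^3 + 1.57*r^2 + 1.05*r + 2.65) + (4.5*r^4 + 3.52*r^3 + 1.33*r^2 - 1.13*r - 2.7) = 1.07*r^4 + 2.29*r^3 + 2.9*r^2 - 0.0799999999999998*r - 0.0500000000000003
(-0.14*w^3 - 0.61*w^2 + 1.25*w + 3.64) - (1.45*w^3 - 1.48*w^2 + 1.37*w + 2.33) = -1.59*w^3 + 0.87*w^2 - 0.12*w + 1.31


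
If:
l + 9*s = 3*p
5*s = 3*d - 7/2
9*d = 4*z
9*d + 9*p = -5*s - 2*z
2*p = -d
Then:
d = 7/24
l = 343/80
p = -7/48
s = -21/40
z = 21/32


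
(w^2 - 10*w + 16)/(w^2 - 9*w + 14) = (w - 8)/(w - 7)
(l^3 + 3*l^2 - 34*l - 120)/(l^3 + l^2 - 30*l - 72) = (l + 5)/(l + 3)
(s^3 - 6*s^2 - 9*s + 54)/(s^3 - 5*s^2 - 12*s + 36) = (s - 3)/(s - 2)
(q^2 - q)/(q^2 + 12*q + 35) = q*(q - 1)/(q^2 + 12*q + 35)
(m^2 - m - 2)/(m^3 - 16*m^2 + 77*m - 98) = (m + 1)/(m^2 - 14*m + 49)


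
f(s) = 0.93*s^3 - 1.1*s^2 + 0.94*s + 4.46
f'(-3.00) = 32.65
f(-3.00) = -33.37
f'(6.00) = 88.18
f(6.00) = 171.38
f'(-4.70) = 72.91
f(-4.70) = -120.81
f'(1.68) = 5.12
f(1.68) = 7.34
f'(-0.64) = 3.49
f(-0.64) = 3.16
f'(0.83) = 1.04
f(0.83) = 5.01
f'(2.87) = 17.61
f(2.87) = 20.08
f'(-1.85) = 14.56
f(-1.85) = -6.93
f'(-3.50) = 42.82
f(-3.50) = -52.18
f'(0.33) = 0.52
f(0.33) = 4.68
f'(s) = 2.79*s^2 - 2.2*s + 0.94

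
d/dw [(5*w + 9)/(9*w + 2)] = -71/(9*w + 2)^2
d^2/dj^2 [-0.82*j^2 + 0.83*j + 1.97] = -1.64000000000000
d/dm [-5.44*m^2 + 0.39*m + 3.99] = 0.39 - 10.88*m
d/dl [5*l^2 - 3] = 10*l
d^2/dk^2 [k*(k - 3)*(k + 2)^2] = 12*k^2 + 6*k - 16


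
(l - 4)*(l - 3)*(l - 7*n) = l^3 - 7*l^2*n - 7*l^2 + 49*l*n + 12*l - 84*n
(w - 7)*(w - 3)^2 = w^3 - 13*w^2 + 51*w - 63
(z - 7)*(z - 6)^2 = z^3 - 19*z^2 + 120*z - 252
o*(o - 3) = o^2 - 3*o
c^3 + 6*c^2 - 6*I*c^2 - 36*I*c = c*(c + 6)*(c - 6*I)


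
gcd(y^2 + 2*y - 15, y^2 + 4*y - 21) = y - 3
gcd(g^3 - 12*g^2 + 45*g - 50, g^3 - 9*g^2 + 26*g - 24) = g - 2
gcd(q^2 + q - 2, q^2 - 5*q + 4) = q - 1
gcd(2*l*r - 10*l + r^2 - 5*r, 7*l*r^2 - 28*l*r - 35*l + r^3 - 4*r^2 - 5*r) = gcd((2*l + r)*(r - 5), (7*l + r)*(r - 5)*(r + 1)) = r - 5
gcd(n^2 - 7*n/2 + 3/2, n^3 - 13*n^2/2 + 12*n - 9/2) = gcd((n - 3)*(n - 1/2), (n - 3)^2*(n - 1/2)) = n^2 - 7*n/2 + 3/2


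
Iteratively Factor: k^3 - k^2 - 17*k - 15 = (k + 1)*(k^2 - 2*k - 15) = (k - 5)*(k + 1)*(k + 3)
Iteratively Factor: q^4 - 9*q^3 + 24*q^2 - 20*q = (q - 5)*(q^3 - 4*q^2 + 4*q) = (q - 5)*(q - 2)*(q^2 - 2*q) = (q - 5)*(q - 2)^2*(q)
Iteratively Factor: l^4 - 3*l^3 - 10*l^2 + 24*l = (l - 2)*(l^3 - l^2 - 12*l) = (l - 4)*(l - 2)*(l^2 + 3*l) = (l - 4)*(l - 2)*(l + 3)*(l)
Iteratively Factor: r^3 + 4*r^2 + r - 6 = (r + 3)*(r^2 + r - 2) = (r + 2)*(r + 3)*(r - 1)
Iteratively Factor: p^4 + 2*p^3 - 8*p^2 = (p)*(p^3 + 2*p^2 - 8*p) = p*(p + 4)*(p^2 - 2*p) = p^2*(p + 4)*(p - 2)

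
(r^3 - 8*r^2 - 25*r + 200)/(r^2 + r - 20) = (r^2 - 13*r + 40)/(r - 4)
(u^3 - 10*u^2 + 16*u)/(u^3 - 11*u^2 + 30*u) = (u^2 - 10*u + 16)/(u^2 - 11*u + 30)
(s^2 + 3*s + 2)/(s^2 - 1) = (s + 2)/(s - 1)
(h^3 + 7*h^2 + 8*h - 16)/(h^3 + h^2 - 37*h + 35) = (h^2 + 8*h + 16)/(h^2 + 2*h - 35)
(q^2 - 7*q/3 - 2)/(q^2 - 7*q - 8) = (-q^2 + 7*q/3 + 2)/(-q^2 + 7*q + 8)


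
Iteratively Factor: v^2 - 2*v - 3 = (v + 1)*(v - 3)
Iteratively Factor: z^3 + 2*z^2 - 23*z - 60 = (z - 5)*(z^2 + 7*z + 12) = (z - 5)*(z + 4)*(z + 3)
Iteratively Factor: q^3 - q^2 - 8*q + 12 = (q - 2)*(q^2 + q - 6) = (q - 2)*(q + 3)*(q - 2)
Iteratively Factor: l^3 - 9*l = (l)*(l^2 - 9) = l*(l + 3)*(l - 3)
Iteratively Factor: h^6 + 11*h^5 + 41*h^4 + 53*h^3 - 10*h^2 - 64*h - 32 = (h + 1)*(h^5 + 10*h^4 + 31*h^3 + 22*h^2 - 32*h - 32) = (h + 1)*(h + 4)*(h^4 + 6*h^3 + 7*h^2 - 6*h - 8) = (h + 1)^2*(h + 4)*(h^3 + 5*h^2 + 2*h - 8) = (h + 1)^2*(h + 4)^2*(h^2 + h - 2) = (h + 1)^2*(h + 2)*(h + 4)^2*(h - 1)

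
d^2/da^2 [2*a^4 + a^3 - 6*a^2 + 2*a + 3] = 24*a^2 + 6*a - 12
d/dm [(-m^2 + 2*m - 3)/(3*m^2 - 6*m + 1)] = 16*(m - 1)/(9*m^4 - 36*m^3 + 42*m^2 - 12*m + 1)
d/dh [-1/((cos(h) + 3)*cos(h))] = -(2*cos(h) + 3)*sin(h)/((cos(h) + 3)^2*cos(h)^2)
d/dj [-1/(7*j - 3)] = 7/(7*j - 3)^2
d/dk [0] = 0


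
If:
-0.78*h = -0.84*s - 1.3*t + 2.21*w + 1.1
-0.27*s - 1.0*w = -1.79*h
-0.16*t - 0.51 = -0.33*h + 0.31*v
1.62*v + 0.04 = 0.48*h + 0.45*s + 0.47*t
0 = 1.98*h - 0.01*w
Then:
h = -0.01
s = 3.74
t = -3.30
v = 0.05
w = -1.02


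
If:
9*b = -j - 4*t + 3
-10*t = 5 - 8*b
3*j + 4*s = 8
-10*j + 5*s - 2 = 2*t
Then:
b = 1195/3323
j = 2036/3323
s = 5119/3323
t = -1411/6646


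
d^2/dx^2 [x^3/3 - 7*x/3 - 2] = 2*x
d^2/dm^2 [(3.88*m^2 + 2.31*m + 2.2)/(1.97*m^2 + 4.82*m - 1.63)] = (-55.754546*m^3 + 125.982288*m^2 + 169.845126*m + 173.266436)/(7.645373*m^6 + 56.117814*m^5 + 118.325883*m^4 + 19.115156*m^3 - 97.904157*m^2 + 38.418774*m - 4.330747)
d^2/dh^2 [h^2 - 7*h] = 2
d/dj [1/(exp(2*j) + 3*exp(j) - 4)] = (-2*exp(j) - 3)*exp(j)/(exp(2*j) + 3*exp(j) - 4)^2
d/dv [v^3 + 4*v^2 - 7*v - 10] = 3*v^2 + 8*v - 7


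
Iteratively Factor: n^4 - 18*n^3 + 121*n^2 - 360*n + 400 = (n - 5)*(n^3 - 13*n^2 + 56*n - 80) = (n - 5)*(n - 4)*(n^2 - 9*n + 20) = (n - 5)*(n - 4)^2*(n - 5)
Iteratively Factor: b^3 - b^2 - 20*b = (b)*(b^2 - b - 20) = b*(b - 5)*(b + 4)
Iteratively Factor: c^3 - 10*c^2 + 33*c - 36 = (c - 3)*(c^2 - 7*c + 12) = (c - 3)^2*(c - 4)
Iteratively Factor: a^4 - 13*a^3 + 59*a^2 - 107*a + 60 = (a - 4)*(a^3 - 9*a^2 + 23*a - 15) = (a - 5)*(a - 4)*(a^2 - 4*a + 3) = (a - 5)*(a - 4)*(a - 3)*(a - 1)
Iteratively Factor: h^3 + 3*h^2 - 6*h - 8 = (h + 1)*(h^2 + 2*h - 8) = (h + 1)*(h + 4)*(h - 2)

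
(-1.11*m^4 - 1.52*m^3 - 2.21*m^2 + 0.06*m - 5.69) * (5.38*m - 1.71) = -5.9718*m^5 - 6.2795*m^4 - 9.2906*m^3 + 4.1019*m^2 - 30.7148*m + 9.7299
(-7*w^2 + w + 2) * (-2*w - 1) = 14*w^3 + 5*w^2 - 5*w - 2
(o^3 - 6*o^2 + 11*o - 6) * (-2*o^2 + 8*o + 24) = -2*o^5 + 20*o^4 - 46*o^3 - 44*o^2 + 216*o - 144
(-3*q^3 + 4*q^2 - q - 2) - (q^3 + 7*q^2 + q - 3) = -4*q^3 - 3*q^2 - 2*q + 1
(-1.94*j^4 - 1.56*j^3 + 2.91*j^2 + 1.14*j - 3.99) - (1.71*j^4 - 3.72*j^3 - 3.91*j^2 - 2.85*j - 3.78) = -3.65*j^4 + 2.16*j^3 + 6.82*j^2 + 3.99*j - 0.21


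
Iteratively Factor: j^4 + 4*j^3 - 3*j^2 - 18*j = (j + 3)*(j^3 + j^2 - 6*j) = (j + 3)^2*(j^2 - 2*j) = j*(j + 3)^2*(j - 2)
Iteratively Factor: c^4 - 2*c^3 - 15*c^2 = (c + 3)*(c^3 - 5*c^2) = c*(c + 3)*(c^2 - 5*c) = c^2*(c + 3)*(c - 5)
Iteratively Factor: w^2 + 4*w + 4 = (w + 2)*(w + 2)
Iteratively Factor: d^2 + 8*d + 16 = (d + 4)*(d + 4)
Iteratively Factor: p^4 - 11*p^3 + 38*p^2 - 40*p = (p)*(p^3 - 11*p^2 + 38*p - 40) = p*(p - 4)*(p^2 - 7*p + 10) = p*(p - 4)*(p - 2)*(p - 5)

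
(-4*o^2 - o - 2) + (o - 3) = -4*o^2 - 5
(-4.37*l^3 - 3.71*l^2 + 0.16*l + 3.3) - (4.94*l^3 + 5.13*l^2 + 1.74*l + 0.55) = -9.31*l^3 - 8.84*l^2 - 1.58*l + 2.75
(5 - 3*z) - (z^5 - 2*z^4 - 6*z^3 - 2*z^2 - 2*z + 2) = -z^5 + 2*z^4 + 6*z^3 + 2*z^2 - z + 3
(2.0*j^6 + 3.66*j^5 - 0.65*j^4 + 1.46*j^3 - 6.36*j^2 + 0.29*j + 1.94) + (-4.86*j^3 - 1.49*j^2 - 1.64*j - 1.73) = 2.0*j^6 + 3.66*j^5 - 0.65*j^4 - 3.4*j^3 - 7.85*j^2 - 1.35*j + 0.21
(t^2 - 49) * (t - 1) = t^3 - t^2 - 49*t + 49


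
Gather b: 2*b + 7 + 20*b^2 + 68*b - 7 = 20*b^2 + 70*b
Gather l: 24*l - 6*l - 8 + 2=18*l - 6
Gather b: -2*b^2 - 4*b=-2*b^2 - 4*b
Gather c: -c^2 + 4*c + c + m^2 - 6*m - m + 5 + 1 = -c^2 + 5*c + m^2 - 7*m + 6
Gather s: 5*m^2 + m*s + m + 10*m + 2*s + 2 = 5*m^2 + 11*m + s*(m + 2) + 2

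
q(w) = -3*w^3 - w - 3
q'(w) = -9*w^2 - 1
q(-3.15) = 93.92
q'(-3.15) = -90.30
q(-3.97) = 188.68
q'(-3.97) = -142.85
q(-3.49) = 128.02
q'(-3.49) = -110.62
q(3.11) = -96.35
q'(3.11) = -88.05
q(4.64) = -307.33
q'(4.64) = -194.77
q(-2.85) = 69.30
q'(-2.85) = -74.10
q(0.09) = -3.09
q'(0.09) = -1.07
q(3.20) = -104.50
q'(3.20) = -93.16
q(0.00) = -3.00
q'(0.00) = -1.00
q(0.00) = -3.00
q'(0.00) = -1.00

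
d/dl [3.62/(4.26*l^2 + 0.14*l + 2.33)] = (-30.8424*l - 0.5068)/(4.26*l^2 + 0.14*l + 2.33)^2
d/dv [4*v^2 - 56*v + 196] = 8*v - 56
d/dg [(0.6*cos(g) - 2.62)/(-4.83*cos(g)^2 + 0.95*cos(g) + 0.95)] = (-2.898*cos(g)^2 + 25.3092*cos(g) - 3.059)*sin(g)/(23.3289*cos(g)^4 - 9.177*cos(g)^3 - 8.2745*cos(g)^2 + 1.805*cos(g) + 0.9025)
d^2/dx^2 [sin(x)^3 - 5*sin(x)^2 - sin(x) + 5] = sin(x)/4 + 9*sin(3*x)/4 - 10*cos(2*x)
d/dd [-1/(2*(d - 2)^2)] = (d - 2)^(-3)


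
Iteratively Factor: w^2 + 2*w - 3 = (w + 3)*(w - 1)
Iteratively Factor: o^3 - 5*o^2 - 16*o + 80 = (o - 5)*(o^2 - 16) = (o - 5)*(o + 4)*(o - 4)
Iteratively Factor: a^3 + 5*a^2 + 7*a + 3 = (a + 3)*(a^2 + 2*a + 1) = (a + 1)*(a + 3)*(a + 1)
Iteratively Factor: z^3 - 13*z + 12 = (z + 4)*(z^2 - 4*z + 3) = (z - 1)*(z + 4)*(z - 3)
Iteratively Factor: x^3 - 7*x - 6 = (x - 3)*(x^2 + 3*x + 2) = (x - 3)*(x + 1)*(x + 2)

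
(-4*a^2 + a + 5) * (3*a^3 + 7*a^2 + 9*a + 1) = -12*a^5 - 25*a^4 - 14*a^3 + 40*a^2 + 46*a + 5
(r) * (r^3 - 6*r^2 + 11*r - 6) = r^4 - 6*r^3 + 11*r^2 - 6*r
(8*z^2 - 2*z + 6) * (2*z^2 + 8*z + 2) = 16*z^4 + 60*z^3 + 12*z^2 + 44*z + 12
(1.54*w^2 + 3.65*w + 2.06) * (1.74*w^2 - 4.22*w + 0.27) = 2.6796*w^4 - 0.1478*w^3 - 11.4028*w^2 - 7.7077*w + 0.5562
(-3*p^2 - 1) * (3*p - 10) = -9*p^3 + 30*p^2 - 3*p + 10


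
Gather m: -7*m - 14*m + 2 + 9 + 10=21 - 21*m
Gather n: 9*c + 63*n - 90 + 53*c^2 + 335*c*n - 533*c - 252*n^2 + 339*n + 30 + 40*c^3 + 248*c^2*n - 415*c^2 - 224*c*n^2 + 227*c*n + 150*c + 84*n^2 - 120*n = 40*c^3 - 362*c^2 - 374*c + n^2*(-224*c - 168) + n*(248*c^2 + 562*c + 282) - 60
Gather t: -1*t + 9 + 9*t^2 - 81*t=9*t^2 - 82*t + 9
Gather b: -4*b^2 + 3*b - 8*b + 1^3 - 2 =-4*b^2 - 5*b - 1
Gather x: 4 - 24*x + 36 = 40 - 24*x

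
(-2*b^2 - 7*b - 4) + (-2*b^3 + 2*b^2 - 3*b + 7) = -2*b^3 - 10*b + 3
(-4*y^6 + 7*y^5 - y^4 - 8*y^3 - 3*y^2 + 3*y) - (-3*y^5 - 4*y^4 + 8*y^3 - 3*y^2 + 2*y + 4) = -4*y^6 + 10*y^5 + 3*y^4 - 16*y^3 + y - 4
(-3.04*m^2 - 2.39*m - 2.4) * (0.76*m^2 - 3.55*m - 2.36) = -2.3104*m^4 + 8.9756*m^3 + 13.8349*m^2 + 14.1604*m + 5.664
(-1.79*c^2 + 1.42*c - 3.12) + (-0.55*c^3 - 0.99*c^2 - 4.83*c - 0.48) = -0.55*c^3 - 2.78*c^2 - 3.41*c - 3.6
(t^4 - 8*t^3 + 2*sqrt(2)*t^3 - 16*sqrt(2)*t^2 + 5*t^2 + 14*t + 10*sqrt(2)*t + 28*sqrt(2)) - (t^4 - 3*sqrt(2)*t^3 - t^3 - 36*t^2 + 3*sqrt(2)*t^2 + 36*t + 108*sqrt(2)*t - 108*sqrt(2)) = -7*t^3 + 5*sqrt(2)*t^3 - 19*sqrt(2)*t^2 + 41*t^2 - 98*sqrt(2)*t - 22*t + 136*sqrt(2)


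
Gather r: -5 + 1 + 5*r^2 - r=5*r^2 - r - 4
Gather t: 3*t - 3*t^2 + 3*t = -3*t^2 + 6*t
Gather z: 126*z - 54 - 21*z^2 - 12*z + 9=-21*z^2 + 114*z - 45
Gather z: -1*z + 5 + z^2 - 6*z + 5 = z^2 - 7*z + 10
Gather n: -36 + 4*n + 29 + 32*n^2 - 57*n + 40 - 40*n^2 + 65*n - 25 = -8*n^2 + 12*n + 8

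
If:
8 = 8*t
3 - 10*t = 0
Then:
No Solution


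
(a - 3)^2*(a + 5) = a^3 - a^2 - 21*a + 45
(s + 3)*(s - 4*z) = s^2 - 4*s*z + 3*s - 12*z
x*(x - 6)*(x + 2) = x^3 - 4*x^2 - 12*x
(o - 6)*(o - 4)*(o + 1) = o^3 - 9*o^2 + 14*o + 24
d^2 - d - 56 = (d - 8)*(d + 7)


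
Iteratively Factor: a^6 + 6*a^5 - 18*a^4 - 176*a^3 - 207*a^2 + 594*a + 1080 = (a + 3)*(a^5 + 3*a^4 - 27*a^3 - 95*a^2 + 78*a + 360) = (a - 2)*(a + 3)*(a^4 + 5*a^3 - 17*a^2 - 129*a - 180) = (a - 2)*(a + 3)^2*(a^3 + 2*a^2 - 23*a - 60) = (a - 5)*(a - 2)*(a + 3)^2*(a^2 + 7*a + 12) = (a - 5)*(a - 2)*(a + 3)^2*(a + 4)*(a + 3)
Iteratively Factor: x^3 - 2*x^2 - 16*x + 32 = (x - 2)*(x^2 - 16) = (x - 2)*(x + 4)*(x - 4)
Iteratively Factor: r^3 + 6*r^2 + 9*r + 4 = (r + 1)*(r^2 + 5*r + 4) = (r + 1)^2*(r + 4)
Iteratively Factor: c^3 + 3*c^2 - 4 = (c - 1)*(c^2 + 4*c + 4) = (c - 1)*(c + 2)*(c + 2)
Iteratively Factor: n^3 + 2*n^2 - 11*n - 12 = (n + 4)*(n^2 - 2*n - 3) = (n + 1)*(n + 4)*(n - 3)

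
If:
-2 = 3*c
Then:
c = -2/3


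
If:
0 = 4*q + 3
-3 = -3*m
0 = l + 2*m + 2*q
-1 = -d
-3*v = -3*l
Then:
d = 1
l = -1/2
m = 1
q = -3/4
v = -1/2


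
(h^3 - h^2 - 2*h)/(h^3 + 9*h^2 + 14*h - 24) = h*(h^2 - h - 2)/(h^3 + 9*h^2 + 14*h - 24)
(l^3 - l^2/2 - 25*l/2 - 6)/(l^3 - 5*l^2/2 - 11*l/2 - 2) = (l + 3)/(l + 1)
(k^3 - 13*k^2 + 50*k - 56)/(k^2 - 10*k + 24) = (k^2 - 9*k + 14)/(k - 6)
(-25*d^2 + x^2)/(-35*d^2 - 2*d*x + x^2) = (-5*d + x)/(-7*d + x)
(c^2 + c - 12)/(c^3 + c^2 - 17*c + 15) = (c + 4)/(c^2 + 4*c - 5)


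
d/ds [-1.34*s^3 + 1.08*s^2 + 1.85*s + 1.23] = -4.02*s^2 + 2.16*s + 1.85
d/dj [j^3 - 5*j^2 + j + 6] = 3*j^2 - 10*j + 1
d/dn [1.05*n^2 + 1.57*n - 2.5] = 2.1*n + 1.57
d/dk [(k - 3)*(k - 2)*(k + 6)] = 3*k^2 + 2*k - 24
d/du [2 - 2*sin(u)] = -2*cos(u)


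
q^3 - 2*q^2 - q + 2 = (q - 2)*(q - 1)*(q + 1)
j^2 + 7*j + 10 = (j + 2)*(j + 5)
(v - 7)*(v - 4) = v^2 - 11*v + 28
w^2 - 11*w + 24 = (w - 8)*(w - 3)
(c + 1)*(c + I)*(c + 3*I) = c^3 + c^2 + 4*I*c^2 - 3*c + 4*I*c - 3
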